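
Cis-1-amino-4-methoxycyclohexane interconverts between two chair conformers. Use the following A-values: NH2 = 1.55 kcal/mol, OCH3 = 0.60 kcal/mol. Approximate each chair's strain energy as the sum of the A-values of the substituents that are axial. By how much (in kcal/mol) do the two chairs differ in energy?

C1 and C4 have opposite parity, so for the cis isomer the two substituents are one axial and one equatorial in each chair.
Chair I (amino axial, methoxy equatorial): E = 1.55 kcal/mol.
Chair II (amino equatorial, methoxy axial): E = 0.60 kcal/mol.
ΔE = 1.55 − 0.60 = 0.95 kcal/mol; chair II is more stable.

0.95 kcal/mol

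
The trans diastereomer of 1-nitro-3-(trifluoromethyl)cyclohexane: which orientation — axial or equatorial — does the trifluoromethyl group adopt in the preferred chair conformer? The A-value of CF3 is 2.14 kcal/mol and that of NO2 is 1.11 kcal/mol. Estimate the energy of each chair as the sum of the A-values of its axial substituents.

C1 and C3 have the same parity, so for the trans isomer the two substituents are one axial and one equatorial in each chair.
Chair I (trifluoromethyl axial, nitro equatorial): E = 2.14 kcal/mol.
Chair II (trifluoromethyl equatorial, nitro axial): E = 1.11 kcal/mol.
Chair II is the more stable (lower-energy) conformer, and in that chair the trifluoromethyl group is equatorial.

equatorial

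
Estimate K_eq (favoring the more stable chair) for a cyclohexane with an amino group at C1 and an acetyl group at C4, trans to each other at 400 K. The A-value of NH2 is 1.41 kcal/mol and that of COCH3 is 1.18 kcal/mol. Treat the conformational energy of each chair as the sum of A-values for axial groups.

C1 and C4 have opposite parity, so for the trans isomer the two substituents are e,e in one chair and a,a in the other.
Chair I (amino axial, acetyl axial): E = 2.59 kcal/mol; chair II (amino equatorial, acetyl equatorial): E = 0.00 kcal/mol.
ΔG = 2.59 kcal/mol between the two chairs.
K = exp(ΔG/RT) with R = 1.987×10⁻³ kcal mol⁻¹ K⁻¹ and T = 400 K gives K ≈ 26.

K ≈ 26.0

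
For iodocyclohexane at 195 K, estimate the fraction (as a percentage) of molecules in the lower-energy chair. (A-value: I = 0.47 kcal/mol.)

One chair has the iodo group axial (E = 0.47 kcal/mol) and the other has it equatorial (E = 0).
ΔG = 0.47 kcal/mol between the two chairs.
K = exp(ΔG/RT) with R = 1.987×10⁻³ kcal mol⁻¹ K⁻¹ and T = 195 K gives K ≈ 3.36.
Fraction in the lower-energy chair = K/(K+1) = 77.1%.

77.1%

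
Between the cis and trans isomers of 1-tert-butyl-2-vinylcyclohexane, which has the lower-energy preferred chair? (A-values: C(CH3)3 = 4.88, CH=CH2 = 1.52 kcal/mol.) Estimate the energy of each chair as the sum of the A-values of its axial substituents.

At 1,2 positions (parity opposite): cis → (a,e or e,a); trans → (e,e or a,a).
Best chair for cis: E = 1.52 kcal/mol; best chair for trans: E = 0.00 kcal/mol.
The trans isomer is lower by 1.52 kcal/mol.

trans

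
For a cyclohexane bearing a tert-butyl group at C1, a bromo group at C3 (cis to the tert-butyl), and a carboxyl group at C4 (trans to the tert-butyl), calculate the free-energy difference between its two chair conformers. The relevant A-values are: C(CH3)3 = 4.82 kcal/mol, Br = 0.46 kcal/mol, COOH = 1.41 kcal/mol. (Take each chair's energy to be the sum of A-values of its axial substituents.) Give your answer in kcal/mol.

Chair I (tert-butyl axial, bromo axial, carboxyl axial): E = 6.69 kcal/mol.
Chair II (tert-butyl equatorial, bromo equatorial, carboxyl equatorial): E = 0.00 kcal/mol.
ΔE = 6.69 − 0.00 = 6.69 kcal/mol; chair II is more stable.

6.69 kcal/mol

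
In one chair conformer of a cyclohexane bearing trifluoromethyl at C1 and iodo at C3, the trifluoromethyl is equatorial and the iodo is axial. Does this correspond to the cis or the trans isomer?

C1 and C3 have the same parity, so their axial bonds point in the same direction.
With same-parity carbons, two substituents on the same face are both axial or both equatorial; opposite faces give one of each.
Here the groups are equatorial/axial → opposite face → trans.

trans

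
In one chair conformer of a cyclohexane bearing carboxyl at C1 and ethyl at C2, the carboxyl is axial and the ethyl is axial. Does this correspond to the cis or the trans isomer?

trans

C1 and C2 have opposite parity, so their axial bonds point in opposite directions.
With opposite-parity carbons, two substituents on the same face are one axial and one equatorial; opposite faces give both axial or both equatorial.
Here the groups are axial/axial → opposite face → trans.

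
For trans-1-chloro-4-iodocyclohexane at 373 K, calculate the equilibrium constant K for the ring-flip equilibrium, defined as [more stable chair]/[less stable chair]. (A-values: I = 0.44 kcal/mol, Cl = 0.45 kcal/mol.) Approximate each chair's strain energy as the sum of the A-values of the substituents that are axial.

K ≈ 3.32

C1 and C4 have opposite parity, so for the trans isomer the two substituents are e,e in one chair and a,a in the other.
Chair I (iodo axial, chloro axial): E = 0.89 kcal/mol; chair II (iodo equatorial, chloro equatorial): E = 0.00 kcal/mol.
ΔG = 0.89 kcal/mol between the two chairs.
K = exp(ΔG/RT) with R = 1.987×10⁻³ kcal mol⁻¹ K⁻¹ and T = 373 K gives K ≈ 3.32.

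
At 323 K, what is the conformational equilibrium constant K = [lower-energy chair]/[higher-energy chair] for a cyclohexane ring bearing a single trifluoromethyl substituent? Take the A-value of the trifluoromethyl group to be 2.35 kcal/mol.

One chair has the trifluoromethyl group axial (E = 2.35 kcal/mol) and the other has it equatorial (E = 0).
ΔG = 2.35 kcal/mol between the two chairs.
K = exp(ΔG/RT) with R = 1.987×10⁻³ kcal mol⁻¹ K⁻¹ and T = 323 K gives K ≈ 38.9.

K ≈ 38.9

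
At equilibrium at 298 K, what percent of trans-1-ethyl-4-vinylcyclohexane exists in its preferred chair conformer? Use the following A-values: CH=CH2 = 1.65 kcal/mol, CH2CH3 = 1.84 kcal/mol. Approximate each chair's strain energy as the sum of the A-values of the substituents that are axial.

99.7%

C1 and C4 have opposite parity, so for the trans isomer the two substituents are e,e in one chair and a,a in the other.
Chair I (vinyl axial, ethyl axial): E = 3.49 kcal/mol; chair II (vinyl equatorial, ethyl equatorial): E = 0.00 kcal/mol.
ΔG = 3.49 kcal/mol between the two chairs.
K = exp(ΔG/RT) with R = 1.987×10⁻³ kcal mol⁻¹ K⁻¹ and T = 298 K gives K ≈ 363.
Fraction in the lower-energy chair = K/(K+1) = 99.7%.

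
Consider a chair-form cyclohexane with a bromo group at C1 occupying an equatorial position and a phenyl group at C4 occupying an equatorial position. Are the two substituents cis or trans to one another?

C1 and C4 have opposite parity, so their axial bonds point in opposite directions.
With opposite-parity carbons, two substituents on the same face are one axial and one equatorial; opposite faces give both axial or both equatorial.
Here the groups are equatorial/equatorial → opposite face → trans.

trans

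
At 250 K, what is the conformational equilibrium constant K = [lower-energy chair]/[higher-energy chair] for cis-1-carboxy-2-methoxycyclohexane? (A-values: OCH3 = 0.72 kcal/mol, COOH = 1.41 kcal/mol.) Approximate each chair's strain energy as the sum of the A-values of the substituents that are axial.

K ≈ 4.01

C1 and C2 have opposite parity, so for the cis isomer the two substituents are one axial and one equatorial in each chair.
Chair I (methoxy axial, carboxyl equatorial): E = 0.72 kcal/mol; chair II (methoxy equatorial, carboxyl axial): E = 1.41 kcal/mol.
ΔG = 0.69 kcal/mol between the two chairs.
K = exp(ΔG/RT) with R = 1.987×10⁻³ kcal mol⁻¹ K⁻¹ and T = 250 K gives K ≈ 4.01.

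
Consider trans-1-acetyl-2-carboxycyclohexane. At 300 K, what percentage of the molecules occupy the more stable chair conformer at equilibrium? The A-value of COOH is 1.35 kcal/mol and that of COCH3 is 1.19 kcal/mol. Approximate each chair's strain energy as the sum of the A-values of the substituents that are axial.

98.6%

C1 and C2 have opposite parity, so for the trans isomer the two substituents are e,e in one chair and a,a in the other.
Chair I (carboxyl axial, acetyl axial): E = 2.54 kcal/mol; chair II (carboxyl equatorial, acetyl equatorial): E = 0.00 kcal/mol.
ΔG = 2.54 kcal/mol between the two chairs.
K = exp(ΔG/RT) with R = 1.987×10⁻³ kcal mol⁻¹ K⁻¹ and T = 300 K gives K ≈ 70.9.
Fraction in the lower-energy chair = K/(K+1) = 98.6%.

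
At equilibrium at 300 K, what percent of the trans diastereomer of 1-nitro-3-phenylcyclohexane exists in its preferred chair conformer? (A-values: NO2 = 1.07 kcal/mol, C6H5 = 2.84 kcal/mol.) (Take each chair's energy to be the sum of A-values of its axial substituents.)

95.1%

C1 and C3 have the same parity, so for the trans isomer the two substituents are one axial and one equatorial in each chair.
Chair I (nitro axial, phenyl equatorial): E = 1.07 kcal/mol; chair II (nitro equatorial, phenyl axial): E = 2.84 kcal/mol.
ΔG = 1.77 kcal/mol between the two chairs.
K = exp(ΔG/RT) with R = 1.987×10⁻³ kcal mol⁻¹ K⁻¹ and T = 300 K gives K ≈ 19.5.
Fraction in the lower-energy chair = K/(K+1) = 95.1%.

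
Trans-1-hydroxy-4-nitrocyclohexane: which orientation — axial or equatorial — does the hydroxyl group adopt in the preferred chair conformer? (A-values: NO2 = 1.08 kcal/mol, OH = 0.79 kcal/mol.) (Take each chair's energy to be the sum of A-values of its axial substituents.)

C1 and C4 have opposite parity, so for the trans isomer the two substituents are e,e in one chair and a,a in the other.
Chair I (nitro axial, hydroxyl axial): E = 1.87 kcal/mol.
Chair II (nitro equatorial, hydroxyl equatorial): E = 0.00 kcal/mol.
Chair II is the more stable (lower-energy) conformer, and in that chair the hydroxyl group is equatorial.

equatorial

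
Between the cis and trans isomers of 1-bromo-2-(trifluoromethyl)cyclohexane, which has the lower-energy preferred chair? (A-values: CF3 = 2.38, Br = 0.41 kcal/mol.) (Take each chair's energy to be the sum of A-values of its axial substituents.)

At 1,2 positions (parity opposite): cis → (a,e or e,a); trans → (e,e or a,a).
Best chair for cis: E = 0.41 kcal/mol; best chair for trans: E = 0.00 kcal/mol.
The trans isomer is lower by 0.41 kcal/mol.

trans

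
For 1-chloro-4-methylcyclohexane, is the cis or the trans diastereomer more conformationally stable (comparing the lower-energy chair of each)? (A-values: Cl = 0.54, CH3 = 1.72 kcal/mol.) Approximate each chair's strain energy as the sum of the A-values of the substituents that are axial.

trans

At 1,4 positions (parity opposite): cis → (a,e or e,a); trans → (e,e or a,a).
Best chair for cis: E = 0.54 kcal/mol; best chair for trans: E = 0.00 kcal/mol.
The trans isomer is lower by 0.54 kcal/mol.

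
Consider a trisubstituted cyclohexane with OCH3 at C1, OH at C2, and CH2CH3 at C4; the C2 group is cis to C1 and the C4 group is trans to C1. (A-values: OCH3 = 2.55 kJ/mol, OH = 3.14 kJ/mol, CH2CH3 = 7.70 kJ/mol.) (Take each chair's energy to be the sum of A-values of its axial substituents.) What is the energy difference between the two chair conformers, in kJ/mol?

7.11 kJ/mol

Chair I (methoxy axial, hydroxyl equatorial, ethyl axial): E = 10.25 kJ/mol.
Chair II (methoxy equatorial, hydroxyl axial, ethyl equatorial): E = 3.14 kJ/mol.
ΔE = 10.25 − 3.14 = 7.11 kJ/mol; chair II is more stable.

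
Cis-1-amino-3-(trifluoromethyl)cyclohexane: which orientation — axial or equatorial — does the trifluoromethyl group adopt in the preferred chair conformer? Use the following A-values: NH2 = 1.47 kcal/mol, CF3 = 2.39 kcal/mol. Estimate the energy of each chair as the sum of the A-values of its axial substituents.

C1 and C3 have the same parity, so for the cis isomer the two substituents are e,e in one chair and a,a in the other.
Chair I (amino axial, trifluoromethyl axial): E = 3.86 kcal/mol.
Chair II (amino equatorial, trifluoromethyl equatorial): E = 0.00 kcal/mol.
Chair II is the more stable (lower-energy) conformer, and in that chair the trifluoromethyl group is equatorial.

equatorial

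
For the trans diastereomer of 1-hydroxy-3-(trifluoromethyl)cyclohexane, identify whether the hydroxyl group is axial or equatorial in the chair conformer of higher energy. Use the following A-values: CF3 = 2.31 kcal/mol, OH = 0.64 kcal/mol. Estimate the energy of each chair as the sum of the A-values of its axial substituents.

C1 and C3 have the same parity, so for the trans isomer the two substituents are one axial and one equatorial in each chair.
Chair I (trifluoromethyl axial, hydroxyl equatorial): E = 2.31 kcal/mol.
Chair II (trifluoromethyl equatorial, hydroxyl axial): E = 0.64 kcal/mol.
Chair I is the less stable (higher-energy) conformer, and in that chair the hydroxyl group is equatorial.

equatorial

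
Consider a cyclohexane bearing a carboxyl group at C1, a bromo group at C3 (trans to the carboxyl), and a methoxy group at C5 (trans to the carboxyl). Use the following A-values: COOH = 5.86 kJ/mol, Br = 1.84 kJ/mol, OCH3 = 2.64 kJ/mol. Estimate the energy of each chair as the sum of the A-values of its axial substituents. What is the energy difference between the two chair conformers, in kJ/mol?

1.38 kJ/mol

Chair I (carboxyl axial, bromo equatorial, methoxy equatorial): E = 5.86 kJ/mol.
Chair II (carboxyl equatorial, bromo axial, methoxy axial): E = 4.48 kJ/mol.
ΔE = 5.86 − 4.48 = 1.38 kJ/mol; chair II is more stable.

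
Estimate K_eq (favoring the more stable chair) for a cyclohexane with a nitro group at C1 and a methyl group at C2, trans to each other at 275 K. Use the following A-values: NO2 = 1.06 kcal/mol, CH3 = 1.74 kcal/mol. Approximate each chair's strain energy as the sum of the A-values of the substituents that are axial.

C1 and C2 have opposite parity, so for the trans isomer the two substituents are e,e in one chair and a,a in the other.
Chair I (nitro axial, methyl axial): E = 2.80 kcal/mol; chair II (nitro equatorial, methyl equatorial): E = 0.00 kcal/mol.
ΔG = 2.80 kcal/mol between the two chairs.
K = exp(ΔG/RT) with R = 1.987×10⁻³ kcal mol⁻¹ K⁻¹ and T = 275 K gives K ≈ 168.

K ≈ 168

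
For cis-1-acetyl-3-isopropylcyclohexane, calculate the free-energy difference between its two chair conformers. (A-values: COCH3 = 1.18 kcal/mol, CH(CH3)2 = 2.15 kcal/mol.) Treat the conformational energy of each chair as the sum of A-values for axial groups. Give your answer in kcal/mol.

C1 and C3 have the same parity, so for the cis isomer the two substituents are e,e in one chair and a,a in the other.
Chair I (acetyl axial, isopropyl axial): E = 3.33 kcal/mol.
Chair II (acetyl equatorial, isopropyl equatorial): E = 0.00 kcal/mol.
ΔE = 3.33 − 0.00 = 3.33 kcal/mol; chair II is more stable.

3.33 kcal/mol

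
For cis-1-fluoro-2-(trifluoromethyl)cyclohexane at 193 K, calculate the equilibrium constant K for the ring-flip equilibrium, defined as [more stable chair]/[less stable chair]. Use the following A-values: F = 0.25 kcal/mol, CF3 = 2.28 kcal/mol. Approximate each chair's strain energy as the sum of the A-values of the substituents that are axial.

C1 and C2 have opposite parity, so for the cis isomer the two substituents are one axial and one equatorial in each chair.
Chair I (fluoro axial, trifluoromethyl equatorial): E = 0.25 kcal/mol; chair II (fluoro equatorial, trifluoromethyl axial): E = 2.28 kcal/mol.
ΔG = 2.03 kcal/mol between the two chairs.
K = exp(ΔG/RT) with R = 1.987×10⁻³ kcal mol⁻¹ K⁻¹ and T = 193 K gives K ≈ 199.

K ≈ 199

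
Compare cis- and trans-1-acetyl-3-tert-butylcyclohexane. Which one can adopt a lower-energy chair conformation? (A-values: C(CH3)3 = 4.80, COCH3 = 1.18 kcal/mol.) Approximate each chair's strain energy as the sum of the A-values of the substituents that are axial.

cis

At 1,3 positions (parity same): cis → (e,e or a,a); trans → (a,e or e,a).
Best chair for cis: E = 0.00 kcal/mol; best chair for trans: E = 1.18 kcal/mol.
The cis isomer is lower by 1.18 kcal/mol.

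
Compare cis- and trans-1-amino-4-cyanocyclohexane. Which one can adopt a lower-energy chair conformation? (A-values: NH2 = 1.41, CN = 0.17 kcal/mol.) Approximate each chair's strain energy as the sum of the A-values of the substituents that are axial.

trans

At 1,4 positions (parity opposite): cis → (a,e or e,a); trans → (e,e or a,a).
Best chair for cis: E = 0.17 kcal/mol; best chair for trans: E = 0.00 kcal/mol.
The trans isomer is lower by 0.17 kcal/mol.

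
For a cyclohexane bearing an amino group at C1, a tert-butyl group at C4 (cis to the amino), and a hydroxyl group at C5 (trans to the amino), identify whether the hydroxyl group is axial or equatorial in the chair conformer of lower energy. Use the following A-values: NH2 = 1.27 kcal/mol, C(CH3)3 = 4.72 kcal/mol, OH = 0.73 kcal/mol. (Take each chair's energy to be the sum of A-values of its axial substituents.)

Chair I (amino axial, tert-butyl equatorial, hydroxyl equatorial): E = 1.27 kcal/mol.
Chair II (amino equatorial, tert-butyl axial, hydroxyl axial): E = 5.45 kcal/mol.
Chair I is the more stable (lower-energy) conformer, and in that chair the hydroxyl group is equatorial.

equatorial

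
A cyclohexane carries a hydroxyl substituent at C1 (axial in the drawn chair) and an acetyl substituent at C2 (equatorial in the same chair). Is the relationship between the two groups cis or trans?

C1 and C2 have opposite parity, so their axial bonds point in opposite directions.
With opposite-parity carbons, two substituents on the same face are one axial and one equatorial; opposite faces give both axial or both equatorial.
Here the groups are axial/equatorial → same face → cis.

cis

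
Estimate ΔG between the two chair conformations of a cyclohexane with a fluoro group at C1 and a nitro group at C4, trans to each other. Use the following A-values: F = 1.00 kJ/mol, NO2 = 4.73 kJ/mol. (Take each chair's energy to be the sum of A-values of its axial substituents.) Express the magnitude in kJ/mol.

5.73 kJ/mol

C1 and C4 have opposite parity, so for the trans isomer the two substituents are e,e in one chair and a,a in the other.
Chair I (fluoro axial, nitro axial): E = 5.73 kJ/mol.
Chair II (fluoro equatorial, nitro equatorial): E = 0.00 kJ/mol.
ΔE = 5.73 − 0.00 = 5.73 kJ/mol; chair II is more stable.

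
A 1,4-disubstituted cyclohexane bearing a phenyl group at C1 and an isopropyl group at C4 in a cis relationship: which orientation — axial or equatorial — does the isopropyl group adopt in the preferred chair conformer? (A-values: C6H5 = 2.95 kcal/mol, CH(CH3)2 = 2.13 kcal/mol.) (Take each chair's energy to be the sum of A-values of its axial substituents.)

C1 and C4 have opposite parity, so for the cis isomer the two substituents are one axial and one equatorial in each chair.
Chair I (phenyl axial, isopropyl equatorial): E = 2.95 kcal/mol.
Chair II (phenyl equatorial, isopropyl axial): E = 2.13 kcal/mol.
Chair II is the more stable (lower-energy) conformer, and in that chair the isopropyl group is axial.

axial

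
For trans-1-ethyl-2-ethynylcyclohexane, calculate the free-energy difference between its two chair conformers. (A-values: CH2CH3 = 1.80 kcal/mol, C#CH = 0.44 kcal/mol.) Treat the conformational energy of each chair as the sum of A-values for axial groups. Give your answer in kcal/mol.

2.24 kcal/mol

C1 and C2 have opposite parity, so for the trans isomer the two substituents are e,e in one chair and a,a in the other.
Chair I (ethyl axial, ethynyl axial): E = 2.24 kcal/mol.
Chair II (ethyl equatorial, ethynyl equatorial): E = 0.00 kcal/mol.
ΔE = 2.24 − 0.00 = 2.24 kcal/mol; chair II is more stable.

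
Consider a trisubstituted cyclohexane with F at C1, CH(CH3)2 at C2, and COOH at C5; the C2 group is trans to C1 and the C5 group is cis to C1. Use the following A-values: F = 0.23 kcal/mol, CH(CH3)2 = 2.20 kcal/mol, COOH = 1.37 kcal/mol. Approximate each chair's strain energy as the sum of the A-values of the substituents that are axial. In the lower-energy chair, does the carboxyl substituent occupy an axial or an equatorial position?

Chair I (fluoro axial, isopropyl axial, carboxyl axial): E = 3.80 kcal/mol.
Chair II (fluoro equatorial, isopropyl equatorial, carboxyl equatorial): E = 0.00 kcal/mol.
Chair II is the more stable (lower-energy) conformer, and in that chair the carboxyl group is equatorial.

equatorial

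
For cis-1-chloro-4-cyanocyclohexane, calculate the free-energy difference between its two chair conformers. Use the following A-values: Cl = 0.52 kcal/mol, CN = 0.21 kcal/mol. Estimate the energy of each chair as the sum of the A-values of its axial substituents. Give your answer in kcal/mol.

0.31 kcal/mol

C1 and C4 have opposite parity, so for the cis isomer the two substituents are one axial and one equatorial in each chair.
Chair I (chloro axial, cyano equatorial): E = 0.52 kcal/mol.
Chair II (chloro equatorial, cyano axial): E = 0.21 kcal/mol.
ΔE = 0.52 − 0.21 = 0.31 kcal/mol; chair II is more stable.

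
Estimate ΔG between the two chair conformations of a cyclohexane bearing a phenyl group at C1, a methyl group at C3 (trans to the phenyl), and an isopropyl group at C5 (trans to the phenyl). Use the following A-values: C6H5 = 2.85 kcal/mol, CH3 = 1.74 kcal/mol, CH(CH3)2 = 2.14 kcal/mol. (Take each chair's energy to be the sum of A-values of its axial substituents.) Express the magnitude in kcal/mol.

1.03 kcal/mol

Chair I (phenyl axial, methyl equatorial, isopropyl equatorial): E = 2.85 kcal/mol.
Chair II (phenyl equatorial, methyl axial, isopropyl axial): E = 3.88 kcal/mol.
ΔE = 3.88 − 2.85 = 1.03 kcal/mol; chair I is more stable.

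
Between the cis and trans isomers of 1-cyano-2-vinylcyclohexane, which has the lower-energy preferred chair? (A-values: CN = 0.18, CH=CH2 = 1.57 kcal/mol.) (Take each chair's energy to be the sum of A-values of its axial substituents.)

trans

At 1,2 positions (parity opposite): cis → (a,e or e,a); trans → (e,e or a,a).
Best chair for cis: E = 0.18 kcal/mol; best chair for trans: E = 0.00 kcal/mol.
The trans isomer is lower by 0.18 kcal/mol.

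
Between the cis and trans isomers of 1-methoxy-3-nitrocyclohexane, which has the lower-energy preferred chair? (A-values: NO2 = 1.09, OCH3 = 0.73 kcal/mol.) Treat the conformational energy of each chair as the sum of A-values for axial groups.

cis

At 1,3 positions (parity same): cis → (e,e or a,a); trans → (a,e or e,a).
Best chair for cis: E = 0.00 kcal/mol; best chair for trans: E = 0.73 kcal/mol.
The cis isomer is lower by 0.73 kcal/mol.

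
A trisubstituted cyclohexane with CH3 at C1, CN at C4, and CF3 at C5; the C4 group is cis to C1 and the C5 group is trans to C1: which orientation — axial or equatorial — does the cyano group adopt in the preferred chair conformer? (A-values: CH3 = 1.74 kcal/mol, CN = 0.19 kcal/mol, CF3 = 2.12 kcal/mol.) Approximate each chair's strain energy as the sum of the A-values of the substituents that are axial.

Chair I (methyl axial, cyano equatorial, trifluoromethyl equatorial): E = 1.74 kcal/mol.
Chair II (methyl equatorial, cyano axial, trifluoromethyl axial): E = 2.31 kcal/mol.
Chair I is the more stable (lower-energy) conformer, and in that chair the cyano group is equatorial.

equatorial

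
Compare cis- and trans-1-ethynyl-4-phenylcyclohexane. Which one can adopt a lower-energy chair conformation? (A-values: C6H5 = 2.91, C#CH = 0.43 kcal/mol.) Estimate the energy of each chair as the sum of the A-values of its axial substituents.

At 1,4 positions (parity opposite): cis → (a,e or e,a); trans → (e,e or a,a).
Best chair for cis: E = 0.43 kcal/mol; best chair for trans: E = 0.00 kcal/mol.
The trans isomer is lower by 0.43 kcal/mol.

trans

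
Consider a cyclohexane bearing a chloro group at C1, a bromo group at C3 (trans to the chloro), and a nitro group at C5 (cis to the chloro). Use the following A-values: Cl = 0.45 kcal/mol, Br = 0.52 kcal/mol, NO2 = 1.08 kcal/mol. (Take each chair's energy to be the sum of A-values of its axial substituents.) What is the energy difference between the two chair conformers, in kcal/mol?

Chair I (chloro axial, bromo equatorial, nitro axial): E = 1.53 kcal/mol.
Chair II (chloro equatorial, bromo axial, nitro equatorial): E = 0.52 kcal/mol.
ΔE = 1.53 − 0.52 = 1.01 kcal/mol; chair II is more stable.

1.01 kcal/mol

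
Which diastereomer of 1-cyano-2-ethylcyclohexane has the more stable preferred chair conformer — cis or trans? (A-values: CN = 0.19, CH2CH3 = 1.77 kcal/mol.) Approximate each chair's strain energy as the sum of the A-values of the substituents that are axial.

trans

At 1,2 positions (parity opposite): cis → (a,e or e,a); trans → (e,e or a,a).
Best chair for cis: E = 0.19 kcal/mol; best chair for trans: E = 0.00 kcal/mol.
The trans isomer is lower by 0.19 kcal/mol.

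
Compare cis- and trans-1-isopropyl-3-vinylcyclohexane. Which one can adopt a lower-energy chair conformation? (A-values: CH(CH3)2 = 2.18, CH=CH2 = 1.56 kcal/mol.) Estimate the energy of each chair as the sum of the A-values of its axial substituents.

cis

At 1,3 positions (parity same): cis → (e,e or a,a); trans → (a,e or e,a).
Best chair for cis: E = 0.00 kcal/mol; best chair for trans: E = 1.56 kcal/mol.
The cis isomer is lower by 1.56 kcal/mol.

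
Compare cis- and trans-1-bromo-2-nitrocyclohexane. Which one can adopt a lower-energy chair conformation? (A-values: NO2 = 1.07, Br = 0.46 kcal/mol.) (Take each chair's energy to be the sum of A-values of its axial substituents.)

trans

At 1,2 positions (parity opposite): cis → (a,e or e,a); trans → (e,e or a,a).
Best chair for cis: E = 0.46 kcal/mol; best chair for trans: E = 0.00 kcal/mol.
The trans isomer is lower by 0.46 kcal/mol.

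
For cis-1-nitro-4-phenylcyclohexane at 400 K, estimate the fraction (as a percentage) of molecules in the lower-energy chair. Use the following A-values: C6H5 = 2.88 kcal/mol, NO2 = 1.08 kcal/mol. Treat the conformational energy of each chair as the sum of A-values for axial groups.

90.6%

C1 and C4 have opposite parity, so for the cis isomer the two substituents are one axial and one equatorial in each chair.
Chair I (phenyl axial, nitro equatorial): E = 2.88 kcal/mol; chair II (phenyl equatorial, nitro axial): E = 1.08 kcal/mol.
ΔG = 1.80 kcal/mol between the two chairs.
K = exp(ΔG/RT) with R = 1.987×10⁻³ kcal mol⁻¹ K⁻¹ and T = 400 K gives K ≈ 9.63.
Fraction in the lower-energy chair = K/(K+1) = 90.6%.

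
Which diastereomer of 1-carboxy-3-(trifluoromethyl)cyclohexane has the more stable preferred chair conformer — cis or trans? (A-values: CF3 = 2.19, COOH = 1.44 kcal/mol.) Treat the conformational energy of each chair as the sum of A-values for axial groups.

cis

At 1,3 positions (parity same): cis → (e,e or a,a); trans → (a,e or e,a).
Best chair for cis: E = 0.00 kcal/mol; best chair for trans: E = 1.44 kcal/mol.
The cis isomer is lower by 1.44 kcal/mol.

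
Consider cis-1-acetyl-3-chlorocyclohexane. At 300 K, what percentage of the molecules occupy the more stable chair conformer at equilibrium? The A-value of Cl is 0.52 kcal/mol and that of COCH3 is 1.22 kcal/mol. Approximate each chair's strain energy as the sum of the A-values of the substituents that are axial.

94.9%

C1 and C3 have the same parity, so for the cis isomer the two substituents are e,e in one chair and a,a in the other.
Chair I (chloro axial, acetyl axial): E = 1.74 kcal/mol; chair II (chloro equatorial, acetyl equatorial): E = 0.00 kcal/mol.
ΔG = 1.74 kcal/mol between the two chairs.
K = exp(ΔG/RT) with R = 1.987×10⁻³ kcal mol⁻¹ K⁻¹ and T = 300 K gives K ≈ 18.5.
Fraction in the lower-energy chair = K/(K+1) = 94.9%.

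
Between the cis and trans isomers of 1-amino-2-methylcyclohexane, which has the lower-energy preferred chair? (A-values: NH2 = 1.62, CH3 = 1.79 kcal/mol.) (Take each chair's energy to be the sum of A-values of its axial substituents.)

trans

At 1,2 positions (parity opposite): cis → (a,e or e,a); trans → (e,e or a,a).
Best chair for cis: E = 1.62 kcal/mol; best chair for trans: E = 0.00 kcal/mol.
The trans isomer is lower by 1.62 kcal/mol.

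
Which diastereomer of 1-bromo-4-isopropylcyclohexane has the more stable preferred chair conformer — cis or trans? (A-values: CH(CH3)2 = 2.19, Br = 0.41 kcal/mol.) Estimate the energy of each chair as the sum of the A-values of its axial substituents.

trans

At 1,4 positions (parity opposite): cis → (a,e or e,a); trans → (e,e or a,a).
Best chair for cis: E = 0.41 kcal/mol; best chair for trans: E = 0.00 kcal/mol.
The trans isomer is lower by 0.41 kcal/mol.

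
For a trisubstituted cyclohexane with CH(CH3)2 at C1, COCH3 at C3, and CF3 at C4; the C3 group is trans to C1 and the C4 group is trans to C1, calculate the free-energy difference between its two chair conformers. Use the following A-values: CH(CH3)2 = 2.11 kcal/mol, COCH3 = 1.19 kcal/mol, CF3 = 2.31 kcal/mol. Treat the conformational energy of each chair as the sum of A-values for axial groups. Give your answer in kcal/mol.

3.23 kcal/mol

Chair I (isopropyl axial, acetyl equatorial, trifluoromethyl axial): E = 4.42 kcal/mol.
Chair II (isopropyl equatorial, acetyl axial, trifluoromethyl equatorial): E = 1.19 kcal/mol.
ΔE = 4.42 − 1.19 = 3.23 kcal/mol; chair II is more stable.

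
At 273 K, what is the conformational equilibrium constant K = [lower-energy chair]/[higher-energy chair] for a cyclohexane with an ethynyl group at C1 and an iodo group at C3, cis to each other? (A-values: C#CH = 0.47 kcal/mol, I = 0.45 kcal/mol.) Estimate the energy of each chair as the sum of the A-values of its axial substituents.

C1 and C3 have the same parity, so for the cis isomer the two substituents are e,e in one chair and a,a in the other.
Chair I (ethynyl axial, iodo axial): E = 0.92 kcal/mol; chair II (ethynyl equatorial, iodo equatorial): E = 0.00 kcal/mol.
ΔG = 0.92 kcal/mol between the two chairs.
K = exp(ΔG/RT) with R = 1.987×10⁻³ kcal mol⁻¹ K⁻¹ and T = 273 K gives K ≈ 5.45.

K ≈ 5.45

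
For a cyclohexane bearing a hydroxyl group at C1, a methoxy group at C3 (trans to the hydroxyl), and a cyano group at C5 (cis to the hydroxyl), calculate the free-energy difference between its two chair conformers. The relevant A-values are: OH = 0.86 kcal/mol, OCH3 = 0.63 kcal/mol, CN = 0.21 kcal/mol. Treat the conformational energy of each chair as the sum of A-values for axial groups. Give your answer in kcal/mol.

0.44 kcal/mol

Chair I (hydroxyl axial, methoxy equatorial, cyano axial): E = 1.07 kcal/mol.
Chair II (hydroxyl equatorial, methoxy axial, cyano equatorial): E = 0.63 kcal/mol.
ΔE = 1.07 − 0.63 = 0.44 kcal/mol; chair II is more stable.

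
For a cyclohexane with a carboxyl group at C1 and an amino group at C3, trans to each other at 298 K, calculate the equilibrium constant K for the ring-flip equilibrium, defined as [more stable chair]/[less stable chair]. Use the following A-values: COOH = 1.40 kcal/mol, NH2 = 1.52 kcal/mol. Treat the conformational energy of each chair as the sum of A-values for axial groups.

C1 and C3 have the same parity, so for the trans isomer the two substituents are one axial and one equatorial in each chair.
Chair I (carboxyl axial, amino equatorial): E = 1.40 kcal/mol; chair II (carboxyl equatorial, amino axial): E = 1.52 kcal/mol.
ΔG = 0.12 kcal/mol between the two chairs.
K = exp(ΔG/RT) with R = 1.987×10⁻³ kcal mol⁻¹ K⁻¹ and T = 298 K gives K ≈ 1.22.

K ≈ 1.22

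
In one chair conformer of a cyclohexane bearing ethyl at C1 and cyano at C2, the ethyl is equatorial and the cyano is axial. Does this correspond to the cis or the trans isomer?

C1 and C2 have opposite parity, so their axial bonds point in opposite directions.
With opposite-parity carbons, two substituents on the same face are one axial and one equatorial; opposite faces give both axial or both equatorial.
Here the groups are equatorial/axial → same face → cis.

cis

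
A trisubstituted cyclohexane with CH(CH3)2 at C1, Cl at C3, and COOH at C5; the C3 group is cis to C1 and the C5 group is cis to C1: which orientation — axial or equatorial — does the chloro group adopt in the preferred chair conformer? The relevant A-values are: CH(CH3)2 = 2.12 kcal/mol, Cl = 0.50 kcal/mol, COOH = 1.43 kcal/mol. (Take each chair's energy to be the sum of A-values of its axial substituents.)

equatorial

Chair I (isopropyl axial, chloro axial, carboxyl axial): E = 4.05 kcal/mol.
Chair II (isopropyl equatorial, chloro equatorial, carboxyl equatorial): E = 0.00 kcal/mol.
Chair II is the more stable (lower-energy) conformer, and in that chair the chloro group is equatorial.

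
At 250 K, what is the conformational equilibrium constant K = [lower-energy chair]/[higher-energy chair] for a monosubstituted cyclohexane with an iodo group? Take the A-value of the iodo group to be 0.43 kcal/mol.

One chair has the iodo group axial (E = 0.43 kcal/mol) and the other has it equatorial (E = 0).
ΔG = 0.43 kcal/mol between the two chairs.
K = exp(ΔG/RT) with R = 1.987×10⁻³ kcal mol⁻¹ K⁻¹ and T = 250 K gives K ≈ 2.38.

K ≈ 2.38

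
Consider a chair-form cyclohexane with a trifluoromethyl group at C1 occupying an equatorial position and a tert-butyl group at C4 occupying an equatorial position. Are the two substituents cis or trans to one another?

trans

C1 and C4 have opposite parity, so their axial bonds point in opposite directions.
With opposite-parity carbons, two substituents on the same face are one axial and one equatorial; opposite faces give both axial or both equatorial.
Here the groups are equatorial/equatorial → opposite face → trans.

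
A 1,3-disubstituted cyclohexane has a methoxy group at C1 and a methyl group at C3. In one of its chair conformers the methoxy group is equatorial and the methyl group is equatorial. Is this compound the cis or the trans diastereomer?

C1 and C3 have the same parity, so their axial bonds point in the same direction.
With same-parity carbons, two substituents on the same face are both axial or both equatorial; opposite faces give one of each.
Here the groups are equatorial/equatorial → same face → cis.

cis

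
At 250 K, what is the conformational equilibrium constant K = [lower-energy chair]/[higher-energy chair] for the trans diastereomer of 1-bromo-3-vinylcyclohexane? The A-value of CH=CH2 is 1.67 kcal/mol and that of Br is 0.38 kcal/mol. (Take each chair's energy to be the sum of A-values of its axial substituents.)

K ≈ 13.4

C1 and C3 have the same parity, so for the trans isomer the two substituents are one axial and one equatorial in each chair.
Chair I (vinyl axial, bromo equatorial): E = 1.67 kcal/mol; chair II (vinyl equatorial, bromo axial): E = 0.38 kcal/mol.
ΔG = 1.29 kcal/mol between the two chairs.
K = exp(ΔG/RT) with R = 1.987×10⁻³ kcal mol⁻¹ K⁻¹ and T = 250 K gives K ≈ 13.4.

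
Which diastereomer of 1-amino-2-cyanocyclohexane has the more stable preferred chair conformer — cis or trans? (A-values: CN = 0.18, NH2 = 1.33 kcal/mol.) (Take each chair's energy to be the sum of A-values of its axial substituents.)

trans

At 1,2 positions (parity opposite): cis → (a,e or e,a); trans → (e,e or a,a).
Best chair for cis: E = 0.18 kcal/mol; best chair for trans: E = 0.00 kcal/mol.
The trans isomer is lower by 0.18 kcal/mol.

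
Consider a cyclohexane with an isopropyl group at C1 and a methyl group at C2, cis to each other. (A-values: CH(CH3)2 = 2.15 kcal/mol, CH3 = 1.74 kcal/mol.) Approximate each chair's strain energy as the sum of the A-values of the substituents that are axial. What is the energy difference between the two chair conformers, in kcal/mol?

C1 and C2 have opposite parity, so for the cis isomer the two substituents are one axial and one equatorial in each chair.
Chair I (isopropyl axial, methyl equatorial): E = 2.15 kcal/mol.
Chair II (isopropyl equatorial, methyl axial): E = 1.74 kcal/mol.
ΔE = 2.15 − 1.74 = 0.41 kcal/mol; chair II is more stable.

0.41 kcal/mol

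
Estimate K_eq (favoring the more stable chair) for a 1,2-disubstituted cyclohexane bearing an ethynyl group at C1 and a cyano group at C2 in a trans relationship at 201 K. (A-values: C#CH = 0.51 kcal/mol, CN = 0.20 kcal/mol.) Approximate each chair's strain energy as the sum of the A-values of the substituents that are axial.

K ≈ 5.92

C1 and C2 have opposite parity, so for the trans isomer the two substituents are e,e in one chair and a,a in the other.
Chair I (ethynyl axial, cyano axial): E = 0.71 kcal/mol; chair II (ethynyl equatorial, cyano equatorial): E = 0.00 kcal/mol.
ΔG = 0.71 kcal/mol between the two chairs.
K = exp(ΔG/RT) with R = 1.987×10⁻³ kcal mol⁻¹ K⁻¹ and T = 201 K gives K ≈ 5.92.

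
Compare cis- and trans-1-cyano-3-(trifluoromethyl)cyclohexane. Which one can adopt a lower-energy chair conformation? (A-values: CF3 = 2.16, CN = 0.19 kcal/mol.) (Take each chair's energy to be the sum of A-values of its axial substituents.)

At 1,3 positions (parity same): cis → (e,e or a,a); trans → (a,e or e,a).
Best chair for cis: E = 0.00 kcal/mol; best chair for trans: E = 0.19 kcal/mol.
The cis isomer is lower by 0.19 kcal/mol.

cis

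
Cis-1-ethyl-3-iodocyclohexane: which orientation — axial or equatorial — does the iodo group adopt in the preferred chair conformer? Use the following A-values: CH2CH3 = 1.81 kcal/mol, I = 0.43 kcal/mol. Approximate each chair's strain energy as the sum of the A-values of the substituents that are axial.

C1 and C3 have the same parity, so for the cis isomer the two substituents are e,e in one chair and a,a in the other.
Chair I (ethyl axial, iodo axial): E = 2.24 kcal/mol.
Chair II (ethyl equatorial, iodo equatorial): E = 0.00 kcal/mol.
Chair II is the more stable (lower-energy) conformer, and in that chair the iodo group is equatorial.

equatorial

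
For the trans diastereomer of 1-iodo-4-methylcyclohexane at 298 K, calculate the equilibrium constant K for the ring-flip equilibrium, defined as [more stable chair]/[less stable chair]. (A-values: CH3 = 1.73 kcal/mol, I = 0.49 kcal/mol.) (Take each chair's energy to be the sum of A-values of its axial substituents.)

C1 and C4 have opposite parity, so for the trans isomer the two substituents are e,e in one chair and a,a in the other.
Chair I (methyl axial, iodo axial): E = 2.22 kcal/mol; chair II (methyl equatorial, iodo equatorial): E = 0.00 kcal/mol.
ΔG = 2.22 kcal/mol between the two chairs.
K = exp(ΔG/RT) with R = 1.987×10⁻³ kcal mol⁻¹ K⁻¹ and T = 298 K gives K ≈ 42.5.

K ≈ 42.5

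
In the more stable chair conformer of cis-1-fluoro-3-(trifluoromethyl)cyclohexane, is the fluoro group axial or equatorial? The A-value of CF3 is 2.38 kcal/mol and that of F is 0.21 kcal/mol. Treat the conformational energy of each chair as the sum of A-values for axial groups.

equatorial

C1 and C3 have the same parity, so for the cis isomer the two substituents are e,e in one chair and a,a in the other.
Chair I (trifluoromethyl axial, fluoro axial): E = 2.59 kcal/mol.
Chair II (trifluoromethyl equatorial, fluoro equatorial): E = 0.00 kcal/mol.
Chair II is the more stable (lower-energy) conformer, and in that chair the fluoro group is equatorial.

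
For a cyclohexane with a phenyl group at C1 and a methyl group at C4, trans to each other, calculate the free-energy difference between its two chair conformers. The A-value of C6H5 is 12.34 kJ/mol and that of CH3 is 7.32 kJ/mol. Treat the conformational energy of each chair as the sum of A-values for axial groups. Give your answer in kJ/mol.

19.66 kJ/mol

C1 and C4 have opposite parity, so for the trans isomer the two substituents are e,e in one chair and a,a in the other.
Chair I (phenyl axial, methyl axial): E = 19.66 kJ/mol.
Chair II (phenyl equatorial, methyl equatorial): E = 0.00 kJ/mol.
ΔE = 19.66 − 0.00 = 19.66 kJ/mol; chair II is more stable.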